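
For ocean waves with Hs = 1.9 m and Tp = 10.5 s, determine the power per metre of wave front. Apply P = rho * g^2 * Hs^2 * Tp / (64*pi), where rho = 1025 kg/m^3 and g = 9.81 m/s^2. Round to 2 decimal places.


Apply wave power formula:
  g^2 = 9.81^2 = 96.2361
  Hs^2 = 1.9^2 = 3.61
  Numerator = rho * g^2 * Hs^2 * Tp = 1025 * 96.2361 * 3.61 * 10.5 = 3739025.1
  Denominator = 64 * pi = 201.0619
  P = 3739025.1 / 201.0619 = 18596.39 W/m

18596.39


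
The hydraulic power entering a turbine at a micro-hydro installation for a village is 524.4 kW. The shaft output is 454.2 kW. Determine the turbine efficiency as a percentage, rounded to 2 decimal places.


Turbine efficiency = (output power / input power) * 100
eta = (454.2 / 524.4) * 100
eta = 86.61%

86.61


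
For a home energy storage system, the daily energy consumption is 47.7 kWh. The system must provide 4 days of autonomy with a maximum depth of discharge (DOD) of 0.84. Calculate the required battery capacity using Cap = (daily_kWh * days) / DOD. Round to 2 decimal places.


Total energy needed = daily * days = 47.7 * 4 = 190.8 kWh
Account for depth of discharge:
  Cap = total_energy / DOD = 190.8 / 0.84
  Cap = 227.14 kWh

227.14


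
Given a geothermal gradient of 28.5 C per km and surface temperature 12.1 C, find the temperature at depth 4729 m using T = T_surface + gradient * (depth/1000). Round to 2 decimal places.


Convert depth to km: 4729 / 1000 = 4.729 km
Temperature increase = gradient * depth_km = 28.5 * 4.729 = 134.78 C
Temperature at depth = T_surface + delta_T = 12.1 + 134.78
T = 146.88 C

146.88


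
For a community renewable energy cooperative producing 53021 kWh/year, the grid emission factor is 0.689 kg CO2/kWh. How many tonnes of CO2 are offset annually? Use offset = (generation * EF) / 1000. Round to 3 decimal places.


CO2 offset in kg = generation * emission_factor
CO2 offset = 53021 * 0.689 = 36531.47 kg
Convert to tonnes:
  CO2 offset = 36531.47 / 1000 = 36.531 tonnes

36.531


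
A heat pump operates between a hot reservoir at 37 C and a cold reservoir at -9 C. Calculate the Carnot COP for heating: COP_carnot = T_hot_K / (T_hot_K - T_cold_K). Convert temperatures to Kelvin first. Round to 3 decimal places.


Convert to Kelvin:
  T_hot = 37 + 273.15 = 310.15 K
  T_cold = -9 + 273.15 = 264.15 K
Apply Carnot COP formula:
  COP = T_hot_K / (T_hot_K - T_cold_K) = 310.15 / 46.0
  COP = 6.742

6.742


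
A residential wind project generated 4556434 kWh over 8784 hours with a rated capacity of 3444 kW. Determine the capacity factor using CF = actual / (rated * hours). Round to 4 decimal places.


Capacity factor = actual output / maximum possible output
Maximum possible = rated * hours = 3444 * 8784 = 30252096 kWh
CF = 4556434 / 30252096
CF = 0.1506

0.1506


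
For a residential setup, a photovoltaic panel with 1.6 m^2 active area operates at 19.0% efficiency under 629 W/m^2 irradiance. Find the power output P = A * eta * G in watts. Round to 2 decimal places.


Use the solar power formula P = A * eta * G.
Given: A = 1.6 m^2, eta = 0.19, G = 629 W/m^2
P = 1.6 * 0.19 * 629
P = 191.22 W

191.22


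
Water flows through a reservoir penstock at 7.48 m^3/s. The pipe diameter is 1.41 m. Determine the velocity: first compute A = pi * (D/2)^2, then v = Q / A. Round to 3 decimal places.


Compute pipe cross-sectional area:
  A = pi * (D/2)^2 = pi * (1.41/2)^2 = 1.5615 m^2
Calculate velocity:
  v = Q / A = 7.48 / 1.5615
  v = 4.790 m/s

4.790


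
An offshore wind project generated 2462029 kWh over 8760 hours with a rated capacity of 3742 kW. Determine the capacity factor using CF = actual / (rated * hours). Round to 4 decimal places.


Capacity factor = actual output / maximum possible output
Maximum possible = rated * hours = 3742 * 8760 = 32779920 kWh
CF = 2462029 / 32779920
CF = 0.0751

0.0751


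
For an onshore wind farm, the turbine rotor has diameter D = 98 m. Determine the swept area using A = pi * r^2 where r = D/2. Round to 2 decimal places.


Compute the rotor radius:
  r = D / 2 = 98 / 2 = 49.0 m
Calculate swept area:
  A = pi * r^2 = pi * 49.0^2
  A = 7542.96 m^2

7542.96


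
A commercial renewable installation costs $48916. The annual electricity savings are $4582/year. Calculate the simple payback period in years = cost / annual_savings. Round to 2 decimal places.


Simple payback period = initial cost / annual savings
Payback = 48916 / 4582
Payback = 10.68 years

10.68


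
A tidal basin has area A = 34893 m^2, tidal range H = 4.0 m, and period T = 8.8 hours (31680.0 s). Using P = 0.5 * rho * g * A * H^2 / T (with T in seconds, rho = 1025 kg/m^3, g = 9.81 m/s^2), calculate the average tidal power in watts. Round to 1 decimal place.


Convert period to seconds: T = 8.8 * 3600 = 31680.0 s
H^2 = 4.0^2 = 16.0
P = 0.5 * rho * g * A * H^2 / T
P = 0.5 * 1025 * 9.81 * 34893 * 16.0 / 31680.0
P = 88600.5 W

88600.5


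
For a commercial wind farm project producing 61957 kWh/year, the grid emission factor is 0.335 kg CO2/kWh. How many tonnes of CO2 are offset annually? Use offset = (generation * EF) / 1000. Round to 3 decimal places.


CO2 offset in kg = generation * emission_factor
CO2 offset = 61957 * 0.335 = 20755.6 kg
Convert to tonnes:
  CO2 offset = 20755.6 / 1000 = 20.756 tonnes

20.756


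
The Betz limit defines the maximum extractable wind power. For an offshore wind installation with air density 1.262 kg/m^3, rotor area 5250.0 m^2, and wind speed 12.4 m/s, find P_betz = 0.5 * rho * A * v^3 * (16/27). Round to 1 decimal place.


The Betz coefficient Cp_max = 16/27 = 0.5926
v^3 = 12.4^3 = 1906.624
P_betz = 0.5 * rho * A * v^3 * Cp_max
P_betz = 0.5 * 1.262 * 5250.0 * 1906.624 * 0.5926
P_betz = 3742914.8 W

3742914.8


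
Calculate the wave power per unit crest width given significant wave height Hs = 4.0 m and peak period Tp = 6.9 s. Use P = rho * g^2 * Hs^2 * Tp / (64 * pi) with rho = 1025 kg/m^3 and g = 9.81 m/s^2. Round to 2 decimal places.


Apply wave power formula:
  g^2 = 9.81^2 = 96.2361
  Hs^2 = 4.0^2 = 16.0
  Numerator = rho * g^2 * Hs^2 * Tp = 1025 * 96.2361 * 16.0 * 6.9 = 10890077.08
  Denominator = 64 * pi = 201.0619
  P = 10890077.08 / 201.0619 = 54162.80 W/m

54162.80


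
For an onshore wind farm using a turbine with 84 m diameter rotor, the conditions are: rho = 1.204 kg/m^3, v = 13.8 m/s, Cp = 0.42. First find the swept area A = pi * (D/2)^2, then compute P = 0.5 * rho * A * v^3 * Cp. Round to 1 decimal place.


Step 1 -- Compute swept area:
  A = pi * (D/2)^2 = pi * (84/2)^2 = 5541.77 m^2
Step 2 -- Apply wind power equation:
  P = 0.5 * rho * A * v^3 * Cp
  v^3 = 13.8^3 = 2628.072
  P = 0.5 * 1.204 * 5541.77 * 2628.072 * 0.42
  P = 3682404.5 W

3682404.5


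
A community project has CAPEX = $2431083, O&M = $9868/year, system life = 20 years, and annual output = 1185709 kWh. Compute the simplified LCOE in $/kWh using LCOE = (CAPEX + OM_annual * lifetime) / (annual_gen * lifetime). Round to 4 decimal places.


Total cost = CAPEX + OM * lifetime = 2431083 + 9868 * 20 = 2431083 + 197360 = 2628443
Total generation = annual * lifetime = 1185709 * 20 = 23714180 kWh
LCOE = 2628443 / 23714180
LCOE = 0.1108 $/kWh

0.1108


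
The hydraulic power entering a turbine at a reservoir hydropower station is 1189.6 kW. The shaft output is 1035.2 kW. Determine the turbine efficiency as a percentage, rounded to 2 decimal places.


Turbine efficiency = (output power / input power) * 100
eta = (1035.2 / 1189.6) * 100
eta = 87.02%

87.02


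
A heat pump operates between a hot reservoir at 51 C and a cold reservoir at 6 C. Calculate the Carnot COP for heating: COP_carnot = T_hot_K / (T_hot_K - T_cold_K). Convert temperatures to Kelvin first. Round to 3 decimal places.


Convert to Kelvin:
  T_hot = 51 + 273.15 = 324.15 K
  T_cold = 6 + 273.15 = 279.15 K
Apply Carnot COP formula:
  COP = T_hot_K / (T_hot_K - T_cold_K) = 324.15 / 45.0
  COP = 7.203

7.203


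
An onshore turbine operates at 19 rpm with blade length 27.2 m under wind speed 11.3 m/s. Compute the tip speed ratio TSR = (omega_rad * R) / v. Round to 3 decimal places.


Convert rotational speed to rad/s:
  omega = 19 * 2 * pi / 60 = 1.9897 rad/s
Compute tip speed:
  v_tip = omega * R = 1.9897 * 27.2 = 54.119 m/s
Tip speed ratio:
  TSR = v_tip / v_wind = 54.119 / 11.3 = 4.789

4.789


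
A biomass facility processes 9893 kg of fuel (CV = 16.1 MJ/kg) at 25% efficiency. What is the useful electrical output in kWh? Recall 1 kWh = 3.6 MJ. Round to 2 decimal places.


Total energy = mass * CV = 9893 * 16.1 = 159277.3 MJ
Useful energy = total * eta = 159277.3 * 0.25 = 39819.33 MJ
Convert to kWh: 39819.33 / 3.6
Useful energy = 11060.92 kWh

11060.92


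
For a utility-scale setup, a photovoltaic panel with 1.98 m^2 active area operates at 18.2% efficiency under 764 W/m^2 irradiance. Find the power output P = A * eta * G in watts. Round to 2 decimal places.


Use the solar power formula P = A * eta * G.
Given: A = 1.98 m^2, eta = 0.182, G = 764 W/m^2
P = 1.98 * 0.182 * 764
P = 275.32 W

275.32


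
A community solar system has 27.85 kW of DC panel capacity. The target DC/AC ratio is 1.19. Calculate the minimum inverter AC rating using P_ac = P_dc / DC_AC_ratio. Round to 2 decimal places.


The inverter AC capacity is determined by the DC/AC ratio.
Given: P_dc = 27.85 kW, DC/AC ratio = 1.19
P_ac = P_dc / ratio = 27.85 / 1.19
P_ac = 23.40 kW

23.40


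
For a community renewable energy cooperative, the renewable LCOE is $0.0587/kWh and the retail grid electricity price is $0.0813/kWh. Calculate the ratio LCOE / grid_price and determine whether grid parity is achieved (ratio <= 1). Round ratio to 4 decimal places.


Compare LCOE to grid price:
  LCOE = $0.0587/kWh, Grid price = $0.0813/kWh
  Ratio = LCOE / grid_price = 0.0587 / 0.0813 = 0.7220
  Grid parity achieved (ratio <= 1)? yes

0.7220


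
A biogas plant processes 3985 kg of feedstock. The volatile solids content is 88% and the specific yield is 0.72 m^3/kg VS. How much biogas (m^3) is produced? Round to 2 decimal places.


Compute volatile solids:
  VS = mass * VS_fraction = 3985 * 0.88 = 3506.8 kg
Calculate biogas volume:
  Biogas = VS * specific_yield = 3506.8 * 0.72
  Biogas = 2524.90 m^3

2524.90


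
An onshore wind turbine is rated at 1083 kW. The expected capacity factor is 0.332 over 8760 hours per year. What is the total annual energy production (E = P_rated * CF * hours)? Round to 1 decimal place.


Annual energy = rated_kW * capacity_factor * hours_per_year
Given: P_rated = 1083 kW, CF = 0.332, hours = 8760
E = 1083 * 0.332 * 8760
E = 3149710.6 kWh

3149710.6


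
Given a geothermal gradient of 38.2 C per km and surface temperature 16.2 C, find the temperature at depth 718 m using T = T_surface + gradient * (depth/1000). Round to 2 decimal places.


Convert depth to km: 718 / 1000 = 0.718 km
Temperature increase = gradient * depth_km = 38.2 * 0.718 = 27.43 C
Temperature at depth = T_surface + delta_T = 16.2 + 27.43
T = 43.63 C

43.63


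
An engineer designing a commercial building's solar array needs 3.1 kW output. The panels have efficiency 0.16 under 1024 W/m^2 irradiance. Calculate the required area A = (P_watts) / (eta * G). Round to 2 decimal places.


Convert target power to watts: P = 3.1 * 1000 = 3100.0 W
Compute denominator: eta * G = 0.16 * 1024 = 163.84
Required area A = P / (eta * G) = 3100.0 / 163.84
A = 18.92 m^2

18.92


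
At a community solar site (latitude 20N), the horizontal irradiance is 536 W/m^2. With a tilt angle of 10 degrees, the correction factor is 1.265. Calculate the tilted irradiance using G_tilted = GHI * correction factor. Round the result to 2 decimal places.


Identify the given values:
  GHI = 536 W/m^2, tilt correction factor = 1.265
Apply the formula G_tilted = GHI * factor:
  G_tilted = 536 * 1.265
  G_tilted = 678.04 W/m^2

678.04


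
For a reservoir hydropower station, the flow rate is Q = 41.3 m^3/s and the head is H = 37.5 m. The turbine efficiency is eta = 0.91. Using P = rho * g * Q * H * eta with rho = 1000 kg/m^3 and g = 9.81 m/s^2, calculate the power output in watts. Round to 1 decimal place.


Apply the hydropower formula P = rho * g * Q * H * eta
rho * g = 1000 * 9.81 = 9810.0
P = 9810.0 * 41.3 * 37.5 * 0.91
P = 13825846.1 W

13825846.1


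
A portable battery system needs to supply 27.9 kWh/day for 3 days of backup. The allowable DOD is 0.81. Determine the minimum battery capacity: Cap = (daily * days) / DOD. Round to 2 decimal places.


Total energy needed = daily * days = 27.9 * 3 = 83.7 kWh
Account for depth of discharge:
  Cap = total_energy / DOD = 83.7 / 0.81
  Cap = 103.33 kWh

103.33


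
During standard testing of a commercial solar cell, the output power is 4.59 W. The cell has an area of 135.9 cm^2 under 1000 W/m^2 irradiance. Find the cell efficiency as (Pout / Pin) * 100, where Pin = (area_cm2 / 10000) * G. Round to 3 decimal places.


First compute the input power:
  Pin = area_cm2 / 10000 * G = 135.9 / 10000 * 1000 = 13.59 W
Then compute efficiency:
  Efficiency = (Pout / Pin) * 100 = (4.59 / 13.59) * 100
  Efficiency = 33.775%

33.775


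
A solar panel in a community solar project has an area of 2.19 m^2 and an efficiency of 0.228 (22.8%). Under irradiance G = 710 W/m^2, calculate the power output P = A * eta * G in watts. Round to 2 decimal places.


Use the solar power formula P = A * eta * G.
Given: A = 2.19 m^2, eta = 0.228, G = 710 W/m^2
P = 2.19 * 0.228 * 710
P = 354.52 W

354.52


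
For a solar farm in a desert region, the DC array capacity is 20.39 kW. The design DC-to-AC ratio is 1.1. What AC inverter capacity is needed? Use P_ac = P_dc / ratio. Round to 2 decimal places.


The inverter AC capacity is determined by the DC/AC ratio.
Given: P_dc = 20.39 kW, DC/AC ratio = 1.1
P_ac = P_dc / ratio = 20.39 / 1.1
P_ac = 18.54 kW

18.54


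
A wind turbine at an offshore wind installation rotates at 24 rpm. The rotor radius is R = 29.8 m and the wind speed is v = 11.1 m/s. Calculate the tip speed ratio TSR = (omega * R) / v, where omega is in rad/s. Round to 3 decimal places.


Convert rotational speed to rad/s:
  omega = 24 * 2 * pi / 60 = 2.5133 rad/s
Compute tip speed:
  v_tip = omega * R = 2.5133 * 29.8 = 74.896 m/s
Tip speed ratio:
  TSR = v_tip / v_wind = 74.896 / 11.1 = 6.747

6.747


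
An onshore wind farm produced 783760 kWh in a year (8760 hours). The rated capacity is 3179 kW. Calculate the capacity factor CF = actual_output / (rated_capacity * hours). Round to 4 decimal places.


Capacity factor = actual output / maximum possible output
Maximum possible = rated * hours = 3179 * 8760 = 27848040 kWh
CF = 783760 / 27848040
CF = 0.0281

0.0281


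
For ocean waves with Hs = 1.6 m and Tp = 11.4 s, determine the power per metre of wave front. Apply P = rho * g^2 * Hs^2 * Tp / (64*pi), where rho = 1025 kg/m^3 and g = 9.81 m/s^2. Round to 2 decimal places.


Apply wave power formula:
  g^2 = 9.81^2 = 96.2361
  Hs^2 = 1.6^2 = 2.56
  Numerator = rho * g^2 * Hs^2 * Tp = 1025 * 96.2361 * 2.56 * 11.4 = 2878768.2
  Denominator = 64 * pi = 201.0619
  P = 2878768.2 / 201.0619 = 14317.82 W/m

14317.82


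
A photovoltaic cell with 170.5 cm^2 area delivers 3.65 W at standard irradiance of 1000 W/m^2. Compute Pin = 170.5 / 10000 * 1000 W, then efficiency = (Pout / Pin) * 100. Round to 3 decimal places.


First compute the input power:
  Pin = area_cm2 / 10000 * G = 170.5 / 10000 * 1000 = 17.05 W
Then compute efficiency:
  Efficiency = (Pout / Pin) * 100 = (3.65 / 17.05) * 100
  Efficiency = 21.408%

21.408


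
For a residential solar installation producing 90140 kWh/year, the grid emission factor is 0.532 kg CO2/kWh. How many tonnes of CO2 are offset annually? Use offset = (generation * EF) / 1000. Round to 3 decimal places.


CO2 offset in kg = generation * emission_factor
CO2 offset = 90140 * 0.532 = 47954.48 kg
Convert to tonnes:
  CO2 offset = 47954.48 / 1000 = 47.954 tonnes

47.954


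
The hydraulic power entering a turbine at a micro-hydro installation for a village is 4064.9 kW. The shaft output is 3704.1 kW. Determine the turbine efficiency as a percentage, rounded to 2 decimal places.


Turbine efficiency = (output power / input power) * 100
eta = (3704.1 / 4064.9) * 100
eta = 91.12%

91.12


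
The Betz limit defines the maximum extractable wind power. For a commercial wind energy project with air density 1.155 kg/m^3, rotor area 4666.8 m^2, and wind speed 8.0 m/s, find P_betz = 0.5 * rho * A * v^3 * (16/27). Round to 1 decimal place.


The Betz coefficient Cp_max = 16/27 = 0.5926
v^3 = 8.0^3 = 512.0
P_betz = 0.5 * rho * A * v^3 * Cp_max
P_betz = 0.5 * 1.155 * 4666.8 * 512.0 * 0.5926
P_betz = 817706.3 W

817706.3


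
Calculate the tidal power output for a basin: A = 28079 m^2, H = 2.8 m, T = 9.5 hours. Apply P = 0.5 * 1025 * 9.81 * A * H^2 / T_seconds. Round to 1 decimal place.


Convert period to seconds: T = 9.5 * 3600 = 34200.0 s
H^2 = 2.8^2 = 7.84
P = 0.5 * rho * g * A * H^2 / T
P = 0.5 * 1025 * 9.81 * 28079 * 7.84 / 34200.0
P = 32361.9 W

32361.9


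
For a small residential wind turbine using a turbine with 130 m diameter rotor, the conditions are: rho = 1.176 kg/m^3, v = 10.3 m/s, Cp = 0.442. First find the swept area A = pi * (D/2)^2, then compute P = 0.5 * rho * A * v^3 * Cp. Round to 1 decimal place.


Step 1 -- Compute swept area:
  A = pi * (D/2)^2 = pi * (130/2)^2 = 13273.23 m^2
Step 2 -- Apply wind power equation:
  P = 0.5 * rho * A * v^3 * Cp
  v^3 = 10.3^3 = 1092.727
  P = 0.5 * 1.176 * 13273.23 * 1092.727 * 0.442
  P = 3769535.7 W

3769535.7


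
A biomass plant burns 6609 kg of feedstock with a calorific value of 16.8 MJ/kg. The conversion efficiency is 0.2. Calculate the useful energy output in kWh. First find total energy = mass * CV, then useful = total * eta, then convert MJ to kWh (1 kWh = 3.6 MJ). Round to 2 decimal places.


Total energy = mass * CV = 6609 * 16.8 = 111031.2 MJ
Useful energy = total * eta = 111031.2 * 0.2 = 22206.24 MJ
Convert to kWh: 22206.24 / 3.6
Useful energy = 6168.40 kWh

6168.40


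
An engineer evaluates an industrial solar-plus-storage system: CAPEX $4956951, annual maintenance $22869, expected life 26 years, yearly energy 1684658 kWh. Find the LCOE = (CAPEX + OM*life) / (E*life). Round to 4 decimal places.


Total cost = CAPEX + OM * lifetime = 4956951 + 22869 * 26 = 4956951 + 594594 = 5551545
Total generation = annual * lifetime = 1684658 * 26 = 43801108 kWh
LCOE = 5551545 / 43801108
LCOE = 0.1267 $/kWh

0.1267


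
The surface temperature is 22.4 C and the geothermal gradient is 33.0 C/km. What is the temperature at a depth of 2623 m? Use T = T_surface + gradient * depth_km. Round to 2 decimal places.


Convert depth to km: 2623 / 1000 = 2.623 km
Temperature increase = gradient * depth_km = 33.0 * 2.623 = 86.56 C
Temperature at depth = T_surface + delta_T = 22.4 + 86.56
T = 108.96 C

108.96


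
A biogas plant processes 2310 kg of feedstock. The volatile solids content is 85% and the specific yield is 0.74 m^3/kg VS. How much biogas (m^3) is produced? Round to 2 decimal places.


Compute volatile solids:
  VS = mass * VS_fraction = 2310 * 0.85 = 1963.5 kg
Calculate biogas volume:
  Biogas = VS * specific_yield = 1963.5 * 0.74
  Biogas = 1452.99 m^3

1452.99


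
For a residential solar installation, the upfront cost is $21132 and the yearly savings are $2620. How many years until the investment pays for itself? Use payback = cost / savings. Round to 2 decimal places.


Simple payback period = initial cost / annual savings
Payback = 21132 / 2620
Payback = 8.07 years

8.07


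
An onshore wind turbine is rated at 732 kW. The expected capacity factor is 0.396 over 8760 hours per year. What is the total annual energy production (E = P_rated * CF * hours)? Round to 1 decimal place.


Annual energy = rated_kW * capacity_factor * hours_per_year
Given: P_rated = 732 kW, CF = 0.396, hours = 8760
E = 732 * 0.396 * 8760
E = 2539278.7 kWh

2539278.7


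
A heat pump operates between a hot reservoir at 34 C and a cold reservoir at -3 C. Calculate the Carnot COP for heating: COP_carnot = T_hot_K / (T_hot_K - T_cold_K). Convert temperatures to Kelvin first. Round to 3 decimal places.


Convert to Kelvin:
  T_hot = 34 + 273.15 = 307.15 K
  T_cold = -3 + 273.15 = 270.15 K
Apply Carnot COP formula:
  COP = T_hot_K / (T_hot_K - T_cold_K) = 307.15 / 37.0
  COP = 8.301

8.301


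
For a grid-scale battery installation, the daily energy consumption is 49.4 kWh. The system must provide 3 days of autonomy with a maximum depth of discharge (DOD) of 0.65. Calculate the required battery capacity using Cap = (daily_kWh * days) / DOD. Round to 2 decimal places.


Total energy needed = daily * days = 49.4 * 3 = 148.2 kWh
Account for depth of discharge:
  Cap = total_energy / DOD = 148.2 / 0.65
  Cap = 228.00 kWh

228.00


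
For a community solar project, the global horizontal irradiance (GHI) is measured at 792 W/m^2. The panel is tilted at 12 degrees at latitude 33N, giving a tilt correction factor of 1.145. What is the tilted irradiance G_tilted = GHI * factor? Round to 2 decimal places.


Identify the given values:
  GHI = 792 W/m^2, tilt correction factor = 1.145
Apply the formula G_tilted = GHI * factor:
  G_tilted = 792 * 1.145
  G_tilted = 906.84 W/m^2

906.84


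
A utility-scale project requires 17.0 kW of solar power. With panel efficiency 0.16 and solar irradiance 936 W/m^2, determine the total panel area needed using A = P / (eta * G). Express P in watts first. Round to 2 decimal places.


Convert target power to watts: P = 17.0 * 1000 = 17000.0 W
Compute denominator: eta * G = 0.16 * 936 = 149.76
Required area A = P / (eta * G) = 17000.0 / 149.76
A = 113.51 m^2

113.51


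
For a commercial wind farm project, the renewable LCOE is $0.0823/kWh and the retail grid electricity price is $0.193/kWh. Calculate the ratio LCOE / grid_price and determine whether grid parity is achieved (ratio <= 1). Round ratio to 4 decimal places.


Compare LCOE to grid price:
  LCOE = $0.0823/kWh, Grid price = $0.193/kWh
  Ratio = LCOE / grid_price = 0.0823 / 0.193 = 0.4264
  Grid parity achieved (ratio <= 1)? yes

0.4264


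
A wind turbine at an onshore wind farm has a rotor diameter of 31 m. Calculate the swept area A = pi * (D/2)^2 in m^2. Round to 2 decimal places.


Compute the rotor radius:
  r = D / 2 = 31 / 2 = 15.5 m
Calculate swept area:
  A = pi * r^2 = pi * 15.5^2
  A = 754.77 m^2

754.77


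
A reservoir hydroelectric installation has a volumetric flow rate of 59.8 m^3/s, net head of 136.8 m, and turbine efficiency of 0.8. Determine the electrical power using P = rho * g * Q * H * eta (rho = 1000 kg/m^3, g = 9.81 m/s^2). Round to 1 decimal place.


Apply the hydropower formula P = rho * g * Q * H * eta
rho * g = 1000 * 9.81 = 9810.0
P = 9810.0 * 59.8 * 136.8 * 0.8
P = 64201662.7 W

64201662.7


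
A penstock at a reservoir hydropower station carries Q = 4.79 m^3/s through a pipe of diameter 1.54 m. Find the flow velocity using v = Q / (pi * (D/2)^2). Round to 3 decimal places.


Compute pipe cross-sectional area:
  A = pi * (D/2)^2 = pi * (1.54/2)^2 = 1.8627 m^2
Calculate velocity:
  v = Q / A = 4.79 / 1.8627
  v = 2.572 m/s

2.572


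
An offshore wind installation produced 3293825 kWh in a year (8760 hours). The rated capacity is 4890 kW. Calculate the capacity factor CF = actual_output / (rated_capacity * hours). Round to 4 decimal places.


Capacity factor = actual output / maximum possible output
Maximum possible = rated * hours = 4890 * 8760 = 42836400 kWh
CF = 3293825 / 42836400
CF = 0.0769

0.0769


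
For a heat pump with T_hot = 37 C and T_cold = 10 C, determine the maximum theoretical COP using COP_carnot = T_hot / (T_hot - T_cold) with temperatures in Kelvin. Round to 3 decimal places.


Convert to Kelvin:
  T_hot = 37 + 273.15 = 310.15 K
  T_cold = 10 + 273.15 = 283.15 K
Apply Carnot COP formula:
  COP = T_hot_K / (T_hot_K - T_cold_K) = 310.15 / 27.0
  COP = 11.487

11.487


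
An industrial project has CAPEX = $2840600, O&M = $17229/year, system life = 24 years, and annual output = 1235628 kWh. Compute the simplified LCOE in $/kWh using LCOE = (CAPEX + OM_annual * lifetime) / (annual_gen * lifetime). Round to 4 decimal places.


Total cost = CAPEX + OM * lifetime = 2840600 + 17229 * 24 = 2840600 + 413496 = 3254096
Total generation = annual * lifetime = 1235628 * 24 = 29655072 kWh
LCOE = 3254096 / 29655072
LCOE = 0.1097 $/kWh

0.1097


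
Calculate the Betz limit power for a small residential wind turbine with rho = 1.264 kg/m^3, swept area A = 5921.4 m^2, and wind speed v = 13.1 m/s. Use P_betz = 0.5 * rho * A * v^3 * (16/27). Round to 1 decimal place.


The Betz coefficient Cp_max = 16/27 = 0.5926
v^3 = 13.1^3 = 2248.091
P_betz = 0.5 * rho * A * v^3 * Cp_max
P_betz = 0.5 * 1.264 * 5921.4 * 2248.091 * 0.5926
P_betz = 4985532.9 W

4985532.9


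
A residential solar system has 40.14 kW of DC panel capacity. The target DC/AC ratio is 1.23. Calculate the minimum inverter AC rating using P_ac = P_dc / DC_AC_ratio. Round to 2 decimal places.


The inverter AC capacity is determined by the DC/AC ratio.
Given: P_dc = 40.14 kW, DC/AC ratio = 1.23
P_ac = P_dc / ratio = 40.14 / 1.23
P_ac = 32.63 kW

32.63


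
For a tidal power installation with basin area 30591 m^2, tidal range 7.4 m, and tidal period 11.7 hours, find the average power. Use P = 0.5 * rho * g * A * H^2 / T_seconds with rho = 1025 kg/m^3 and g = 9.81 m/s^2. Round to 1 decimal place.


Convert period to seconds: T = 11.7 * 3600 = 42120.0 s
H^2 = 7.4^2 = 54.76
P = 0.5 * rho * g * A * H^2 / T
P = 0.5 * 1025 * 9.81 * 30591 * 54.76 / 42120.0
P = 199954.7 W

199954.7


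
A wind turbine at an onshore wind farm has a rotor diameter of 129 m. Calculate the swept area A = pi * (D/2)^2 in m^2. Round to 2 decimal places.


Compute the rotor radius:
  r = D / 2 = 129 / 2 = 64.5 m
Calculate swept area:
  A = pi * r^2 = pi * 64.5^2
  A = 13069.81 m^2

13069.81


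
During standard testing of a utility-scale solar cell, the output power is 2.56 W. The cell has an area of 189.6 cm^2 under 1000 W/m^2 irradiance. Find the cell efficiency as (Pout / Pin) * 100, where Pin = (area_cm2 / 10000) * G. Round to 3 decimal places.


First compute the input power:
  Pin = area_cm2 / 10000 * G = 189.6 / 10000 * 1000 = 18.96 W
Then compute efficiency:
  Efficiency = (Pout / Pin) * 100 = (2.56 / 18.96) * 100
  Efficiency = 13.502%

13.502


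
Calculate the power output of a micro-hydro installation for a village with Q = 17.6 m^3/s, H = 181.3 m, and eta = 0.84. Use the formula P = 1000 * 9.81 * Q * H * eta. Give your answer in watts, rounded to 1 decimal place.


Apply the hydropower formula P = rho * g * Q * H * eta
rho * g = 1000 * 9.81 = 9810.0
P = 9810.0 * 17.6 * 181.3 * 0.84
P = 26294127.6 W

26294127.6


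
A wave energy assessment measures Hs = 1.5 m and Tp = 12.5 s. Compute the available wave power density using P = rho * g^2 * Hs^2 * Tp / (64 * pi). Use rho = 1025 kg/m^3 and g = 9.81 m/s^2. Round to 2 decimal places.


Apply wave power formula:
  g^2 = 9.81^2 = 96.2361
  Hs^2 = 1.5^2 = 2.25
  Numerator = rho * g^2 * Hs^2 * Tp = 1025 * 96.2361 * 2.25 * 12.5 = 2774306.32
  Denominator = 64 * pi = 201.0619
  P = 2774306.32 / 201.0619 = 13798.27 W/m

13798.27


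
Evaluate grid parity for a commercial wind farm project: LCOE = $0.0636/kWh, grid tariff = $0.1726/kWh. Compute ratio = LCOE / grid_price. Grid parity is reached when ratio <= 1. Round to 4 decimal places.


Compare LCOE to grid price:
  LCOE = $0.0636/kWh, Grid price = $0.1726/kWh
  Ratio = LCOE / grid_price = 0.0636 / 0.1726 = 0.3685
  Grid parity achieved (ratio <= 1)? yes

0.3685


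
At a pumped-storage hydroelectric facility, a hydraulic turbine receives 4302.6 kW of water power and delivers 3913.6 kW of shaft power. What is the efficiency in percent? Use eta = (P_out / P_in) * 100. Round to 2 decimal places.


Turbine efficiency = (output power / input power) * 100
eta = (3913.6 / 4302.6) * 100
eta = 90.96%

90.96


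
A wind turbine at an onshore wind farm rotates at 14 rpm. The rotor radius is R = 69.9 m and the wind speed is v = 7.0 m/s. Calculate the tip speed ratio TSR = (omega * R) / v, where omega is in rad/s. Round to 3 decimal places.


Convert rotational speed to rad/s:
  omega = 14 * 2 * pi / 60 = 1.4661 rad/s
Compute tip speed:
  v_tip = omega * R = 1.4661 * 69.9 = 102.479 m/s
Tip speed ratio:
  TSR = v_tip / v_wind = 102.479 / 7.0 = 14.640

14.640


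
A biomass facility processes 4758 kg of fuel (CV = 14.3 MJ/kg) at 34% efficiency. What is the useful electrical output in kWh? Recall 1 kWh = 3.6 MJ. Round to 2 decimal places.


Total energy = mass * CV = 4758 * 14.3 = 68039.4 MJ
Useful energy = total * eta = 68039.4 * 0.34 = 23133.4 MJ
Convert to kWh: 23133.4 / 3.6
Useful energy = 6425.94 kWh

6425.94


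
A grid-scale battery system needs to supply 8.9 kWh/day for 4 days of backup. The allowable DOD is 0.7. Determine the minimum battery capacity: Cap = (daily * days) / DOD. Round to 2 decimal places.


Total energy needed = daily * days = 8.9 * 4 = 35.6 kWh
Account for depth of discharge:
  Cap = total_energy / DOD = 35.6 / 0.7
  Cap = 50.86 kWh

50.86


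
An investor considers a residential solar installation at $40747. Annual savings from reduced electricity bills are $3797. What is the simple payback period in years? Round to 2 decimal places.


Simple payback period = initial cost / annual savings
Payback = 40747 / 3797
Payback = 10.73 years

10.73


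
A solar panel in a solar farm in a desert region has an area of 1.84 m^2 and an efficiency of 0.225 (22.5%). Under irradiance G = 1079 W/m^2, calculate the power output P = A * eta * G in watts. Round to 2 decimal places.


Use the solar power formula P = A * eta * G.
Given: A = 1.84 m^2, eta = 0.225, G = 1079 W/m^2
P = 1.84 * 0.225 * 1079
P = 446.71 W

446.71


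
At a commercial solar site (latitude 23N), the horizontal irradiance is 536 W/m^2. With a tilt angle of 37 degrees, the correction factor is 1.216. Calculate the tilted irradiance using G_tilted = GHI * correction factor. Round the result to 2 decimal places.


Identify the given values:
  GHI = 536 W/m^2, tilt correction factor = 1.216
Apply the formula G_tilted = GHI * factor:
  G_tilted = 536 * 1.216
  G_tilted = 651.78 W/m^2

651.78


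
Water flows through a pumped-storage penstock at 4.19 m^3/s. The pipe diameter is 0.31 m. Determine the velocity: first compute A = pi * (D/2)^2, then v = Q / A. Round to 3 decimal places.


Compute pipe cross-sectional area:
  A = pi * (D/2)^2 = pi * (0.31/2)^2 = 0.0755 m^2
Calculate velocity:
  v = Q / A = 4.19 / 0.0755
  v = 55.514 m/s

55.514


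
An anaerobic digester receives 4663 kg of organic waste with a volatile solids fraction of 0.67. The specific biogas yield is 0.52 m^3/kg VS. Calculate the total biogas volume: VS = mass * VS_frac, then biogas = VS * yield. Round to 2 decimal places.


Compute volatile solids:
  VS = mass * VS_fraction = 4663 * 0.67 = 3124.21 kg
Calculate biogas volume:
  Biogas = VS * specific_yield = 3124.21 * 0.52
  Biogas = 1624.59 m^3

1624.59


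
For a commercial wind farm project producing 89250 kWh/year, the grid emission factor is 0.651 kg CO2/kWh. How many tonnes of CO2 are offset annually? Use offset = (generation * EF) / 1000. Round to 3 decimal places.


CO2 offset in kg = generation * emission_factor
CO2 offset = 89250 * 0.651 = 58101.75 kg
Convert to tonnes:
  CO2 offset = 58101.75 / 1000 = 58.102 tonnes

58.102


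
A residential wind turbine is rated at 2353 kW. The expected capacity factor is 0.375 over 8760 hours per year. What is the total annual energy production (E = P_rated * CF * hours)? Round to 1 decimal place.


Annual energy = rated_kW * capacity_factor * hours_per_year
Given: P_rated = 2353 kW, CF = 0.375, hours = 8760
E = 2353 * 0.375 * 8760
E = 7729605.0 kWh

7729605.0


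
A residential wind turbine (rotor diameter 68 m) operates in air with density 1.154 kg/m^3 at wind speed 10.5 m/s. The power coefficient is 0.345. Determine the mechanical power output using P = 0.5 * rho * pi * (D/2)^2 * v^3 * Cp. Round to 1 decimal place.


Step 1 -- Compute swept area:
  A = pi * (D/2)^2 = pi * (68/2)^2 = 3631.68 m^2
Step 2 -- Apply wind power equation:
  P = 0.5 * rho * A * v^3 * Cp
  v^3 = 10.5^3 = 1157.625
  P = 0.5 * 1.154 * 3631.68 * 1157.625 * 0.345
  P = 836894.1 W

836894.1


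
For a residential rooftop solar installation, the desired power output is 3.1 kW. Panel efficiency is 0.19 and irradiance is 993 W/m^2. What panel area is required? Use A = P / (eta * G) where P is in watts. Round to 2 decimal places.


Convert target power to watts: P = 3.1 * 1000 = 3100.0 W
Compute denominator: eta * G = 0.19 * 993 = 188.67
Required area A = P / (eta * G) = 3100.0 / 188.67
A = 16.43 m^2

16.43


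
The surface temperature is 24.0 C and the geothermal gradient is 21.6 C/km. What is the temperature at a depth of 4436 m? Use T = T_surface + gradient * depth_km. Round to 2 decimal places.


Convert depth to km: 4436 / 1000 = 4.436 km
Temperature increase = gradient * depth_km = 21.6 * 4.436 = 95.82 C
Temperature at depth = T_surface + delta_T = 24.0 + 95.82
T = 119.82 C

119.82


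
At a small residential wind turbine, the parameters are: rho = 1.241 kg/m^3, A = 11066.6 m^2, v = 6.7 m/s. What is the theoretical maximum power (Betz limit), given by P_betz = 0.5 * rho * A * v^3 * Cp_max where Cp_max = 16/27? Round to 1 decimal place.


The Betz coefficient Cp_max = 16/27 = 0.5926
v^3 = 6.7^3 = 300.763
P_betz = 0.5 * rho * A * v^3 * Cp_max
P_betz = 0.5 * 1.241 * 11066.6 * 300.763 * 0.5926
P_betz = 1223873.8 W

1223873.8


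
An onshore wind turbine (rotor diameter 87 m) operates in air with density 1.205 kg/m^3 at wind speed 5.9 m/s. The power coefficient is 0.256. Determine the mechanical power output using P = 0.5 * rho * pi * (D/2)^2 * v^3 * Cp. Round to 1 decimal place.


Step 1 -- Compute swept area:
  A = pi * (D/2)^2 = pi * (87/2)^2 = 5944.68 m^2
Step 2 -- Apply wind power equation:
  P = 0.5 * rho * A * v^3 * Cp
  v^3 = 5.9^3 = 205.379
  P = 0.5 * 1.205 * 5944.68 * 205.379 * 0.256
  P = 188313.5 W

188313.5


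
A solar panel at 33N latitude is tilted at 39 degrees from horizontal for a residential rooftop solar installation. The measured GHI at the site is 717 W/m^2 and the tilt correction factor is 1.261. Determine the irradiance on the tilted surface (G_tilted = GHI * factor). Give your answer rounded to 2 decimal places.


Identify the given values:
  GHI = 717 W/m^2, tilt correction factor = 1.261
Apply the formula G_tilted = GHI * factor:
  G_tilted = 717 * 1.261
  G_tilted = 904.14 W/m^2

904.14


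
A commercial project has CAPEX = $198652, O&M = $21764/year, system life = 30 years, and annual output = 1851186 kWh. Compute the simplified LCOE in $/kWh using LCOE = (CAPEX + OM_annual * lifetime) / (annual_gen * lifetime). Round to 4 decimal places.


Total cost = CAPEX + OM * lifetime = 198652 + 21764 * 30 = 198652 + 652920 = 851572
Total generation = annual * lifetime = 1851186 * 30 = 55535580 kWh
LCOE = 851572 / 55535580
LCOE = 0.0153 $/kWh

0.0153


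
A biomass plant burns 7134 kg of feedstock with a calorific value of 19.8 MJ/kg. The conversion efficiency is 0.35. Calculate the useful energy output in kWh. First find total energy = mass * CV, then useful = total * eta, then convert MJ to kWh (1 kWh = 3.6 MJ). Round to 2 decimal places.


Total energy = mass * CV = 7134 * 19.8 = 141253.2 MJ
Useful energy = total * eta = 141253.2 * 0.35 = 49438.62 MJ
Convert to kWh: 49438.62 / 3.6
Useful energy = 13732.95 kWh

13732.95


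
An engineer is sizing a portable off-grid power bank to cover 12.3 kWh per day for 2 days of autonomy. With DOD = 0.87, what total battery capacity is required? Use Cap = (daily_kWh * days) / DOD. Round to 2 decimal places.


Total energy needed = daily * days = 12.3 * 2 = 24.6 kWh
Account for depth of discharge:
  Cap = total_energy / DOD = 24.6 / 0.87
  Cap = 28.28 kWh

28.28


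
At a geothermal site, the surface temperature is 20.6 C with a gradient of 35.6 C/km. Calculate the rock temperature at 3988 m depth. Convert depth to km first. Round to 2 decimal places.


Convert depth to km: 3988 / 1000 = 3.988 km
Temperature increase = gradient * depth_km = 35.6 * 3.988 = 141.97 C
Temperature at depth = T_surface + delta_T = 20.6 + 141.97
T = 162.57 C

162.57


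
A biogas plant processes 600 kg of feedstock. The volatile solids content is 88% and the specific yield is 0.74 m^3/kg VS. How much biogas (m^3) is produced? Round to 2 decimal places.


Compute volatile solids:
  VS = mass * VS_fraction = 600 * 0.88 = 528.0 kg
Calculate biogas volume:
  Biogas = VS * specific_yield = 528.0 * 0.74
  Biogas = 390.72 m^3

390.72


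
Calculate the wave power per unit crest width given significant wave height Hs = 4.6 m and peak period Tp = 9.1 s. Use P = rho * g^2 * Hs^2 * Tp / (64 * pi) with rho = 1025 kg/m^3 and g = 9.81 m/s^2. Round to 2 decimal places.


Apply wave power formula:
  g^2 = 9.81^2 = 96.2361
  Hs^2 = 4.6^2 = 21.16
  Numerator = rho * g^2 * Hs^2 * Tp = 1025 * 96.2361 * 21.16 * 9.1 = 18994109.43
  Denominator = 64 * pi = 201.0619
  P = 18994109.43 / 201.0619 = 94468.95 W/m

94468.95


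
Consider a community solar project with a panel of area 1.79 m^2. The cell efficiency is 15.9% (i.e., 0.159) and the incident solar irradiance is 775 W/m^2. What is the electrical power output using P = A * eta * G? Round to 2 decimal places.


Use the solar power formula P = A * eta * G.
Given: A = 1.79 m^2, eta = 0.159, G = 775 W/m^2
P = 1.79 * 0.159 * 775
P = 220.57 W

220.57


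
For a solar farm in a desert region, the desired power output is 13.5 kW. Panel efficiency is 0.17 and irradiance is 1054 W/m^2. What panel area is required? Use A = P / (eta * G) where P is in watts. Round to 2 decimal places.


Convert target power to watts: P = 13.5 * 1000 = 13500.0 W
Compute denominator: eta * G = 0.17 * 1054 = 179.18
Required area A = P / (eta * G) = 13500.0 / 179.18
A = 75.34 m^2

75.34


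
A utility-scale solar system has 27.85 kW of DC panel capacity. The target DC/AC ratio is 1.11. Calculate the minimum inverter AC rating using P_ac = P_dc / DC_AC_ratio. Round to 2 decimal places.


The inverter AC capacity is determined by the DC/AC ratio.
Given: P_dc = 27.85 kW, DC/AC ratio = 1.11
P_ac = P_dc / ratio = 27.85 / 1.11
P_ac = 25.09 kW

25.09


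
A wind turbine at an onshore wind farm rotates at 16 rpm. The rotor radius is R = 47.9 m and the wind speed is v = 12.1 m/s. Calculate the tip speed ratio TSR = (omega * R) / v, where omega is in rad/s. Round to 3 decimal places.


Convert rotational speed to rad/s:
  omega = 16 * 2 * pi / 60 = 1.6755 rad/s
Compute tip speed:
  v_tip = omega * R = 1.6755 * 47.9 = 80.257 m/s
Tip speed ratio:
  TSR = v_tip / v_wind = 80.257 / 12.1 = 6.633

6.633


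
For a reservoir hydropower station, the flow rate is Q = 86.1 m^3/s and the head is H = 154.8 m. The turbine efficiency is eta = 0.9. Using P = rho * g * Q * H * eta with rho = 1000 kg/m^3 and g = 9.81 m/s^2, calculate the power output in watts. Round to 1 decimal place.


Apply the hydropower formula P = rho * g * Q * H * eta
rho * g = 1000 * 9.81 = 9810.0
P = 9810.0 * 86.1 * 154.8 * 0.9
P = 117675384.1 W

117675384.1


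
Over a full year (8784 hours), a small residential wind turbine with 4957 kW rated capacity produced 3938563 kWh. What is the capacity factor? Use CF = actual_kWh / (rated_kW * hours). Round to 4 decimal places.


Capacity factor = actual output / maximum possible output
Maximum possible = rated * hours = 4957 * 8784 = 43542288 kWh
CF = 3938563 / 43542288
CF = 0.0905

0.0905


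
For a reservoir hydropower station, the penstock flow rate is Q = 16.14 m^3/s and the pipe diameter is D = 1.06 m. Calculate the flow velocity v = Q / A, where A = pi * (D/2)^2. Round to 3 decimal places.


Compute pipe cross-sectional area:
  A = pi * (D/2)^2 = pi * (1.06/2)^2 = 0.8825 m^2
Calculate velocity:
  v = Q / A = 16.14 / 0.8825
  v = 18.290 m/s

18.290
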